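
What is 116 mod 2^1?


116 & 1 = 0

0


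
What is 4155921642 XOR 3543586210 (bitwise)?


0b11110111101101100101010011101010 ^ 0b11010011001101101101010110100010 = 0b100100100000001000000101001000 = 612401480

612401480


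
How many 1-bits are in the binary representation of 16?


0b10000 has 1 set bits

1


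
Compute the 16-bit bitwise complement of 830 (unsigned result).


~0b1100111110 = 0b1111110011000001 = 64705 (16-bit unsigned)

64705


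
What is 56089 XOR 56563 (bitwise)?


0b1101101100011001 ^ 0b1101110011110011 = 0b11111101010 = 2026

2026


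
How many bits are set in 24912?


0b110000101010000 has 5 set bits

5


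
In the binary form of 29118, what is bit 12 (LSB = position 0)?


0b111000110111110, position 12 = 1

1


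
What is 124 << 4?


0b1111100 << 4 = 0b11111000000 = 1984

1984


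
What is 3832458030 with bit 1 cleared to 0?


3832458030 & ~(1 << 1) = 3832458028

3832458028


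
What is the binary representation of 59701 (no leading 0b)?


59701 = 1110100100110101 in binary

1110100100110101


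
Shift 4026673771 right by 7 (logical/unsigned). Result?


0b11110000000000100010101001101011 >> 7 = 0b1111000000000010001010100 = 31458388

31458388


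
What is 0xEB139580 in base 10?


EB139580 hex = 3943929216 decimal

3943929216


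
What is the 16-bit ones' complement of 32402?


32402 ^ 65535 = 33133

33133


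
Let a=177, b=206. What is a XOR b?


177 ^ 206 = 127

127


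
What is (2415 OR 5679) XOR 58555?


Step 1: 2415 | 5679 = 8047
Step 2: 8047 ^ 58555 = 64468

64468


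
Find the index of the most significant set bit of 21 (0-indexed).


0b10101. Highest set bit at position 4

4


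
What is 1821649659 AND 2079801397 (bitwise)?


0b1101100100101000010101011111011 & 0b1111011111101110100000000110101 = 0b1101000100101000000000000110001 = 1754529841

1754529841


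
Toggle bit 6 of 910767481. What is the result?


910767481 ^ (1 << 6) = 910767481 ^ 64 = 910767417

910767417


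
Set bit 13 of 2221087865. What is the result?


2221087865 | (1 << 13) = 2221087865 | 8192 = 2221096057

2221096057


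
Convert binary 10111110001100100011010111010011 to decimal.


10111110001100100011010111010011 in decimal = 3190961619

3190961619


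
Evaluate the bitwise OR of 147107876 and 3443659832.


0b1000110001001011000000100100 | 0b11001101010000100001010000111000 = 0b11001101110001101011010000111100 = 3452351548

3452351548


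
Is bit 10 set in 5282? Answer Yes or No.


0b1010010100010, bit 10 = 1. Yes

Yes


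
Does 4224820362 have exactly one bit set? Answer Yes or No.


0b11111011110100011010010010001010. Multiple bits set => No

No


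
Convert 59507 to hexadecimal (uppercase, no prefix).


59507 = E873 hex

E873


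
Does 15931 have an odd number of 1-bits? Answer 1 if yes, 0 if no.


0b11111000111011 has 10 ones => parity 0

0


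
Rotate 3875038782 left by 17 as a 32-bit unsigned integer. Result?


Rotate 0b11100110111110000110011000111110 left by 17 (32-bit) = 0b11001100011111011100110111110000 = 3430796784

3430796784


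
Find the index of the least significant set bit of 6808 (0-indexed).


0b1101010011000. Lowest set bit at position 3

3


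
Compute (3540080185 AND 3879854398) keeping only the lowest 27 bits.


Step 1: 3540080185 & 3879854398 = 3271639096
Step 2: 3271639096 & 134217727 = 50413624

50413624


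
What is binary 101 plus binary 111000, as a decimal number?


101 + 111000 = 111101 = 61

61


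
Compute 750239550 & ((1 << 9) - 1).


750239550 & 511 = 318

318


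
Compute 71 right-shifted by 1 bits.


0b1000111 >> 1 = 0b100011 = 35

35


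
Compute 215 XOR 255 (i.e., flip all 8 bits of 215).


215 ^ 255 = 40

40


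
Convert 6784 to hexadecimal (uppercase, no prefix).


6784 = 1A80 hex

1A80


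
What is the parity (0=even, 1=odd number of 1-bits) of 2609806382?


0b10011011100011100111110000101110 has 18 ones => parity 0

0


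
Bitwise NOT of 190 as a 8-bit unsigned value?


~0b10111110 = 0b1000001 = 65 (8-bit unsigned)

65


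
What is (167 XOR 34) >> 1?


Step 1: 167 ^ 34 = 133
Step 2: 133 >> 1 = 66

66


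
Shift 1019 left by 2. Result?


0b1111111011 << 2 = 0b111111101100 = 4076

4076


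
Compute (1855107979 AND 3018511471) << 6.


Step 1: 1855107979 & 3018511471 = 578981899
Step 2: 578981899 << 6 = 37054841536

37054841536


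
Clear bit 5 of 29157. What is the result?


29157 & ~(1 << 5) = 29125

29125


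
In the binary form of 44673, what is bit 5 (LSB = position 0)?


0b1010111010000001, position 5 = 0

0


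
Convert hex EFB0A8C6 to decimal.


EFB0A8C6 hex = 4021332166 decimal

4021332166


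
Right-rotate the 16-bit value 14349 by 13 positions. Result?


Rotate 0b11100000001101 right by 13 (16-bit) = 0b1100000001101001 = 49257

49257


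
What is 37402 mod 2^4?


37402 & 15 = 10

10


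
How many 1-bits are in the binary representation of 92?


0b1011100 has 4 set bits

4


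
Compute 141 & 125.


0b10001101 & 0b1111101 = 0b1101 = 13

13


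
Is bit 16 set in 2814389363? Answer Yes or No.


0b10100111110000000010110001110011, bit 16 = 0. No

No


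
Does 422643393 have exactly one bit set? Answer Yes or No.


0b11001001100010000011011000001. Multiple bits set => No

No


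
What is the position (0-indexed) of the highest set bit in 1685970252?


0b1100100011111011101110101001100. Highest set bit at position 30

30


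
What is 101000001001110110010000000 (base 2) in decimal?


101000001001110110010000000 in decimal = 84208768

84208768


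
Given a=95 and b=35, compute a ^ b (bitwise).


95 ^ 35 = 124

124


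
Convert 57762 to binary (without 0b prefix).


57762 = 1110000110100010 in binary

1110000110100010


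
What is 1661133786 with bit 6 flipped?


1661133786 ^ (1 << 6) = 1661133786 ^ 64 = 1661133722

1661133722


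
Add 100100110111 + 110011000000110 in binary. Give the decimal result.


100100110111 + 110011000000110 = 110111100111101 = 28477

28477


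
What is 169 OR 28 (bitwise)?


0b10101001 | 0b11100 = 0b10111101 = 189

189


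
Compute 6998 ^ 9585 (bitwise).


0b1101101010110 ^ 0b10010101110001 = 0b11111000100111 = 15911

15911


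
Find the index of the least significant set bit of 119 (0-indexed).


0b1110111. Lowest set bit at position 0

0


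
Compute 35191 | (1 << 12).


35191 | (1 << 12) = 35191 | 4096 = 39287

39287


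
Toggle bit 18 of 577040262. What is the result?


577040262 ^ (1 << 18) = 577040262 ^ 262144 = 576778118

576778118


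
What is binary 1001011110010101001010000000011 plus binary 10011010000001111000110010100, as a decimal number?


1001011110010101001010000000011 + 10011010000001111000110010100 = 1011111000010111000010110010111 = 1594590615

1594590615


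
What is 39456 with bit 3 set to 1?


39456 | (1 << 3) = 39456 | 8 = 39464

39464


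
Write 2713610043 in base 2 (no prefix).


2713610043 = 10100001101111100110011100111011 in binary

10100001101111100110011100111011


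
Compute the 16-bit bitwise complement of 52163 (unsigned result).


~0b1100101111000011 = 0b11010000111100 = 13372 (16-bit unsigned)

13372


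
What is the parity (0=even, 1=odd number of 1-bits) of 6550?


0b1100110010110 has 7 ones => parity 1

1


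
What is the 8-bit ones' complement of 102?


102 ^ 255 = 153

153


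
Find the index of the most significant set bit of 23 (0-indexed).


0b10111. Highest set bit at position 4

4


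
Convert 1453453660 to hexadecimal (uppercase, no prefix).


1453453660 = 56A1F15C hex

56A1F15C


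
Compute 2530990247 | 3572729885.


0b10010110110110111101100010100111 | 0b11010100111100111000100000011101 = 0b11010110111110111101100010111111 = 3606829247

3606829247


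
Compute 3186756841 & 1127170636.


0b10111101111100100000110011101001 & 0b1000011001011110100001001001100 = 0b1001000100000000001001000 = 19005512

19005512


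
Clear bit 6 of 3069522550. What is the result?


3069522550 & ~(1 << 6) = 3069522486

3069522486


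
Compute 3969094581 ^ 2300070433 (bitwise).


0b11101100100100111001001110110101 ^ 0b10001001000110000100101000100001 = 0b1100101100010111101100110010100 = 1703664020

1703664020


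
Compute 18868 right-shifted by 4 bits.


0b100100110110100 >> 4 = 0b10010011011 = 1179

1179


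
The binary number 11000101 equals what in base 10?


11000101 in decimal = 197

197


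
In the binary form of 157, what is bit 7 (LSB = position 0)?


0b10011101, position 7 = 1

1


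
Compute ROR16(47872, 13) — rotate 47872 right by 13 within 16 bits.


Rotate 0b1011101100000000 right by 13 (16-bit) = 0b1101100000000101 = 55301

55301


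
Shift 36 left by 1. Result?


0b100100 << 1 = 0b1001000 = 72

72


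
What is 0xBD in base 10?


BD hex = 189 decimal

189


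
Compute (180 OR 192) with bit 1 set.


Step 1: 180 | 192 = 244
Step 2: 244 | (1 << 1) = 244 | 2 = 246

246


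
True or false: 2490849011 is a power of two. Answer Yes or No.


0b10010100011101110101011011110011. Multiple bits set => No

No


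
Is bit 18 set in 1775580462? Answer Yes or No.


0b1101001110101010011010100101110, bit 18 = 1. Yes

Yes


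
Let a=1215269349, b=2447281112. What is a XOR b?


1215269349 ^ 2447281112 = 3652256317

3652256317


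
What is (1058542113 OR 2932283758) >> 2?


Step 1: 1058542113 | 2932283758 = 3219069807
Step 2: 3219069807 >> 2 = 804767451

804767451


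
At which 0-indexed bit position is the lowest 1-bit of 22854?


0b101100101000110. Lowest set bit at position 1

1


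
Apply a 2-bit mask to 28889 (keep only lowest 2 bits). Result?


28889 & 3 = 1

1


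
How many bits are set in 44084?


0b1010110000110100 has 7 set bits

7


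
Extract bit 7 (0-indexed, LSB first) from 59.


0b111011, position 7 = 0

0


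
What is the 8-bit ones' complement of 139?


139 ^ 255 = 116

116


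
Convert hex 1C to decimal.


1C hex = 28 decimal

28


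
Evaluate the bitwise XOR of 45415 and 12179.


0b1011000101100111 ^ 0b10111110010011 = 0b1001111011110100 = 40692

40692


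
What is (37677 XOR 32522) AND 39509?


Step 1: 37677 ^ 32522 = 60455
Step 2: 60455 & 39509 = 34821

34821


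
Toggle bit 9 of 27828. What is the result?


27828 ^ (1 << 9) = 27828 ^ 512 = 28340

28340


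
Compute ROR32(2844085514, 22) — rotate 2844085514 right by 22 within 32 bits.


Rotate 0b10101001100001010100110100001010 right by 22 (32-bit) = 0b10101001101000010101010100110 = 355740326

355740326


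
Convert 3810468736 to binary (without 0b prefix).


3810468736 = 11100011000111110010001110000000 in binary

11100011000111110010001110000000


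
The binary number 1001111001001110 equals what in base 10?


1001111001001110 in decimal = 40526

40526


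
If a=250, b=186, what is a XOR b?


250 ^ 186 = 64

64


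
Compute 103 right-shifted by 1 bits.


0b1100111 >> 1 = 0b110011 = 51

51


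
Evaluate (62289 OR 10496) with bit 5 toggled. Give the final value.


Step 1: 62289 | 10496 = 64337
Step 2: 64337 ^ (1 << 5) = 64337 ^ 32 = 64369

64369


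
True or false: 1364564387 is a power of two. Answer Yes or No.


0b1010001010101011001100110100011. Multiple bits set => No

No


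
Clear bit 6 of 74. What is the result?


74 & ~(1 << 6) = 10

10


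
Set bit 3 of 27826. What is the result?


27826 | (1 << 3) = 27826 | 8 = 27834

27834


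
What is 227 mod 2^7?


227 & 127 = 99

99


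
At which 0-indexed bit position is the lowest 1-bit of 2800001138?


0b10100110111001001010000001110010. Lowest set bit at position 1

1


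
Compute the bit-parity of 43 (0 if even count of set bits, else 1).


0b101011 has 4 ones => parity 0

0


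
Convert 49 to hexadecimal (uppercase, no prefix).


49 = 31 hex

31


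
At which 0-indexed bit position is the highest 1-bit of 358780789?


0b10101011000101000111101110101. Highest set bit at position 28

28


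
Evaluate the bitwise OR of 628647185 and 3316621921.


0b100101011110000110010100010001 | 0b11000101101011111010001001100001 = 0b11100101111111111110011101110001 = 3858753393

3858753393


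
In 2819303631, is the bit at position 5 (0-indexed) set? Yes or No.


0b10101000000010110010100011001111, bit 5 = 0. No

No


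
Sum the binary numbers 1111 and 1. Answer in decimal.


1111 + 1 = 10000 = 16

16


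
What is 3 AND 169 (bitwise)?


0b11 & 0b10101001 = 0b1 = 1

1


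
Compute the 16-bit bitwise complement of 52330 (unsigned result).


~0b1100110001101010 = 0b11001110010101 = 13205 (16-bit unsigned)

13205


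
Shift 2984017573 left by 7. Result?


0b10110001110111000111111010100101 << 7 = 0b101100011101110001111110101001010000000 = 381954249344

381954249344


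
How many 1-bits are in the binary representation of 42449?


0b1010010111010001 has 8 set bits

8


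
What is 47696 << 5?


0b1011101001010000 << 5 = 0b101110100101000000000 = 1526272

1526272


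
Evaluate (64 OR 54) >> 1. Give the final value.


Step 1: 64 | 54 = 118
Step 2: 118 >> 1 = 59

59


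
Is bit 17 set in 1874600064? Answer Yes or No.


0b1101111101111000010000010000000, bit 17 = 0. No

No


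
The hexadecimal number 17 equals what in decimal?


17 hex = 23 decimal

23


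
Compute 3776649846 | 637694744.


0b11100001000110110001101001110110 | 0b100110000000100111001100011000 = 0b11100111000110110111101101111110 = 3877337982

3877337982


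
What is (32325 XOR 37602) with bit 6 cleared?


Step 1: 32325 ^ 37602 = 60583
Step 2: 60583 & ~(1 << 6) = 60583

60583


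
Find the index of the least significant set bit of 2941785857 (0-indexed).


0b10101111010110000001011100000001. Lowest set bit at position 0

0


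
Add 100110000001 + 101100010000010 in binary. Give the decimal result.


100110000001 + 101100010000010 = 110001000000011 = 25091

25091


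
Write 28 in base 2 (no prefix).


28 = 11100 in binary

11100


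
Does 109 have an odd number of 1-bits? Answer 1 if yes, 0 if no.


0b1101101 has 5 ones => parity 1

1


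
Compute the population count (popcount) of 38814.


0b1001011110011110 has 10 set bits

10


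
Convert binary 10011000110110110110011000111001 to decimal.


10011000110110110110011000111001 in decimal = 2564515385

2564515385


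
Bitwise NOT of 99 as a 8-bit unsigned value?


~0b1100011 = 0b10011100 = 156 (8-bit unsigned)

156


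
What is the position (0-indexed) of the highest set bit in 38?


0b100110. Highest set bit at position 5

5


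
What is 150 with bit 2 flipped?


150 ^ (1 << 2) = 150 ^ 4 = 146

146


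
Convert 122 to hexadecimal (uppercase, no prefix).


122 = 7A hex

7A


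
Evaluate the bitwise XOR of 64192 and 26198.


0b1111101011000000 ^ 0b110011001010110 = 0b1001110010010110 = 40086

40086


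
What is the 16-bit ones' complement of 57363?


57363 ^ 65535 = 8172

8172


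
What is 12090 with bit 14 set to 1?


12090 | (1 << 14) = 12090 | 16384 = 28474

28474


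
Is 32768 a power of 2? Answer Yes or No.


0b1000000000000000. Only one bit set => Yes

Yes


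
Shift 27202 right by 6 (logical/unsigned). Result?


0b110101001000010 >> 6 = 0b110101001 = 425

425


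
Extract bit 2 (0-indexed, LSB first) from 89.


0b1011001, position 2 = 0

0


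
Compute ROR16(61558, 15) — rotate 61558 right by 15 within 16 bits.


Rotate 0b1111000001110110 right by 15 (16-bit) = 0b1110000011101101 = 57581

57581


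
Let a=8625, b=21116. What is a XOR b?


8625 ^ 21116 = 29645

29645


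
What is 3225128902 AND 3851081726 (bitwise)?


0b11000000001110111000111111000110 & 0b11100101100010101101011111111110 = 0b11000000000010101000011111000110 = 3221915590

3221915590


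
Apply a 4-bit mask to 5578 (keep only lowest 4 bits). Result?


5578 & 15 = 10

10


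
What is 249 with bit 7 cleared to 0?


249 & ~(1 << 7) = 121

121


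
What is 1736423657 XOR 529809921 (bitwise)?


0b1100111011111111011100011101001 ^ 0b11111100101000100001000000001 = 0b1111000111010111111101011101000 = 2028731112

2028731112


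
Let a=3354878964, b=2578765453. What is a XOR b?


3354878964 ^ 2578765453 = 1581495673

1581495673


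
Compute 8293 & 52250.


0b10000001100101 & 0b1100110000011010 = 0b0 = 0

0


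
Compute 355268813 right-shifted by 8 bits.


0b10101001011001111100011001101 >> 8 = 0b101010010110011111000 = 1387768

1387768


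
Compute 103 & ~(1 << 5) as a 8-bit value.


103 & ~(1 << 5) = 71

71


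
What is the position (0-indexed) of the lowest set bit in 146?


0b10010010. Lowest set bit at position 1

1


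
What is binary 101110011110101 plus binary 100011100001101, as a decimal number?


101110011110101 + 100011100001101 = 1010010000000010 = 41986

41986


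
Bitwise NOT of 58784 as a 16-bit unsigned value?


~0b1110010110100000 = 0b1101001011111 = 6751 (16-bit unsigned)

6751


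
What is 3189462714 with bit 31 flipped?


3189462714 ^ (1 << 31) = 3189462714 ^ 2147483648 = 1041979066

1041979066


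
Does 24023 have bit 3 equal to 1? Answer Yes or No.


0b101110111010111, bit 3 = 0. No

No


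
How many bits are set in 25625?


0b110010000011001 has 6 set bits

6


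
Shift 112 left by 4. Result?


0b1110000 << 4 = 0b11100000000 = 1792

1792


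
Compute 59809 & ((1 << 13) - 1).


59809 & 8191 = 2465

2465


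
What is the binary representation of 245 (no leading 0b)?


245 = 11110101 in binary

11110101


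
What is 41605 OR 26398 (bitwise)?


0b1010001010000101 | 0b110011100011110 = 0b1110011110011111 = 59295

59295


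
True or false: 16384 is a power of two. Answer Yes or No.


0b100000000000000. Only one bit set => Yes

Yes


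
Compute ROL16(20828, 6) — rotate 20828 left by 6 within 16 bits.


Rotate 0b101000101011100 left by 6 (16-bit) = 0b101011100010100 = 22292

22292


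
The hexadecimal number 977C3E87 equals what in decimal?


977C3E87 hex = 2541502087 decimal

2541502087


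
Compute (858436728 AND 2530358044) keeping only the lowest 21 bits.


Step 1: 858436728 & 2530358044 = 302133272
Step 2: 302133272 & 2097151 = 143384

143384


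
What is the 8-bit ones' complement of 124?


124 ^ 255 = 131

131


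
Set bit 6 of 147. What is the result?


147 | (1 << 6) = 147 | 64 = 211

211


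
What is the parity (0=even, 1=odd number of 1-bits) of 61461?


0b1111000000010101 has 7 ones => parity 1

1


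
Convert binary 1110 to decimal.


1110 in decimal = 14

14


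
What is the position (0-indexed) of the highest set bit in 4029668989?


0b11110000001011111101111001111101. Highest set bit at position 31

31


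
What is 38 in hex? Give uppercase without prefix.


38 = 26 hex

26


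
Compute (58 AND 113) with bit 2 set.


Step 1: 58 & 113 = 48
Step 2: 48 | (1 << 2) = 48 | 4 = 52

52


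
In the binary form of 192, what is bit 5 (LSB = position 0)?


0b11000000, position 5 = 0

0


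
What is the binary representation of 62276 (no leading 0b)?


62276 = 1111001101000100 in binary

1111001101000100


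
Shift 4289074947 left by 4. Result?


0b11111111101001100001011100000011 << 4 = 0b111111111010011000010111000000110000 = 68625199152

68625199152


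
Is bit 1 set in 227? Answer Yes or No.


0b11100011, bit 1 = 1. Yes

Yes


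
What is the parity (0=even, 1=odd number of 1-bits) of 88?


0b1011000 has 3 ones => parity 1

1


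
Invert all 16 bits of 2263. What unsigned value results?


2263 ^ 65535 = 63272

63272


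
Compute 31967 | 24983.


0b111110011011111 | 0b110000110010111 = 0b111110111011111 = 32223

32223


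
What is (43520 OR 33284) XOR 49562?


Step 1: 43520 | 33284 = 43524
Step 2: 43524 ^ 49562 = 27550

27550


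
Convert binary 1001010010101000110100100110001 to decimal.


1001010010101000110100100110001 in decimal = 1247045937

1247045937


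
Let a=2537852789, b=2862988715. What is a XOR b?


2537852789 ^ 2862988715 = 1038168798

1038168798


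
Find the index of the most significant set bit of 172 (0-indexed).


0b10101100. Highest set bit at position 7

7


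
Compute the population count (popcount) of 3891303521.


0b11100111111100001001010001100001 has 16 set bits

16


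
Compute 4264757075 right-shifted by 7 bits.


0b11111110001100110000011101010011 >> 7 = 0b1111111000110011000001110 = 33318414

33318414


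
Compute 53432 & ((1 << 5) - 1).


53432 & 31 = 24

24


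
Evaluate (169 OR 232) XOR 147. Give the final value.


Step 1: 169 | 232 = 233
Step 2: 233 ^ 147 = 122

122


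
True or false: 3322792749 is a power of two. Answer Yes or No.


0b11000110000011011100101100101101. Multiple bits set => No

No


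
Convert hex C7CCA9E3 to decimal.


C7CCA9E3 hex = 3352078819 decimal

3352078819


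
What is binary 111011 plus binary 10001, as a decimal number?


111011 + 10001 = 1001100 = 76

76


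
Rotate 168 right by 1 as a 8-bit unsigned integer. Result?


Rotate 0b10101000 right by 1 (8-bit) = 0b1010100 = 84

84


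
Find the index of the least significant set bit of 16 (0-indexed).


0b10000. Lowest set bit at position 4

4


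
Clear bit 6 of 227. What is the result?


227 & ~(1 << 6) = 163

163


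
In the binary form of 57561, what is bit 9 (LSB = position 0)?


0b1110000011011001, position 9 = 0

0


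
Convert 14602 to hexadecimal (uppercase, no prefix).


14602 = 390A hex

390A


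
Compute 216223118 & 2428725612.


0b1100111000110100110110001110 & 0b10010000110000110110100101101100 = 0b110000110100100100001100 = 12798220

12798220


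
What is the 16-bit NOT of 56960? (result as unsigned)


~0b1101111010000000 = 0b10000101111111 = 8575 (16-bit unsigned)

8575


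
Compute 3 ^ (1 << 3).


3 ^ (1 << 3) = 3 ^ 8 = 11

11


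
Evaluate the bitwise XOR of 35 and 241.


0b100011 ^ 0b11110001 = 0b11010010 = 210

210


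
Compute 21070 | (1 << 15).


21070 | (1 << 15) = 21070 | 32768 = 53838

53838


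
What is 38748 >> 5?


0b1001011101011100 >> 5 = 0b10010111010 = 1210

1210


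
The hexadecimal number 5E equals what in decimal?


5E hex = 94 decimal

94


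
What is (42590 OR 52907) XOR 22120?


Step 1: 42590 | 52907 = 61183
Step 2: 61183 ^ 22120 = 47255

47255


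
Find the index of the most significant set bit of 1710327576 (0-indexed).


0b1100101111100011000011100011000. Highest set bit at position 30

30


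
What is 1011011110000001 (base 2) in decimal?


1011011110000001 in decimal = 46977

46977


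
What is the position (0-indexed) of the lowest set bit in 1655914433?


0b1100010101100110011111111000001. Lowest set bit at position 0

0


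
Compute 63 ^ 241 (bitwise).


0b111111 ^ 0b11110001 = 0b11001110 = 206

206


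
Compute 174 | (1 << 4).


174 | (1 << 4) = 174 | 16 = 190

190


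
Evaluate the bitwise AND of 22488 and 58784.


0b101011111011000 & 0b1110010110100000 = 0b100010110000000 = 17792

17792


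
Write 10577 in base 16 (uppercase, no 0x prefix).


10577 = 2951 hex

2951


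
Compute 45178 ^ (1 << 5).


45178 ^ (1 << 5) = 45178 ^ 32 = 45146

45146


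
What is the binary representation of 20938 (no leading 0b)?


20938 = 101000111001010 in binary

101000111001010


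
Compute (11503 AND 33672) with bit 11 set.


Step 1: 11503 & 33672 = 136
Step 2: 136 | (1 << 11) = 136 | 2048 = 2184

2184


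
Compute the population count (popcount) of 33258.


0b1000000111101010 has 7 set bits

7


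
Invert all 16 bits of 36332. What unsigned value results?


36332 ^ 65535 = 29203

29203


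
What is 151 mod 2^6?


151 & 63 = 23

23


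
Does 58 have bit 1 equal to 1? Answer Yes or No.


0b111010, bit 1 = 1. Yes

Yes


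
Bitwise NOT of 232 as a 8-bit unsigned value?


~0b11101000 = 0b10111 = 23 (8-bit unsigned)

23


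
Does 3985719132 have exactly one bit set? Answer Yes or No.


0b11101101100100010011111101011100. Multiple bits set => No

No


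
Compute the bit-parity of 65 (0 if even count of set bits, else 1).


0b1000001 has 2 ones => parity 0

0


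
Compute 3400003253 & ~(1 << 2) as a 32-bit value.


3400003253 & ~(1 << 2) = 3400003249

3400003249


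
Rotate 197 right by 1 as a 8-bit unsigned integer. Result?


Rotate 0b11000101 right by 1 (8-bit) = 0b11100010 = 226

226


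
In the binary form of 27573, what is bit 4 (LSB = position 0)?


0b110101110110101, position 4 = 1

1


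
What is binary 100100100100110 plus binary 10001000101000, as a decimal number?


100100100100110 + 10001000101000 = 110101101001110 = 27470

27470


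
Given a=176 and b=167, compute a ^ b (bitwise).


176 ^ 167 = 23

23


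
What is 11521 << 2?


0b10110100000001 << 2 = 0b1011010000000100 = 46084

46084


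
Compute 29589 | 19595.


0b111001110010101 | 0b100110010001011 = 0b111111110011111 = 32671

32671


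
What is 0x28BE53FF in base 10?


28BE53FF hex = 683561983 decimal

683561983


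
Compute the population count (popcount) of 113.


0b1110001 has 4 set bits

4


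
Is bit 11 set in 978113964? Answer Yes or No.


0b111010010011001101010110101100, bit 11 = 0. No

No


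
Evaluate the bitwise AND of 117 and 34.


0b1110101 & 0b100010 = 0b100000 = 32

32


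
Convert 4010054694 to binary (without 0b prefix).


4010054694 = 11101111000001001001010000100110 in binary

11101111000001001001010000100110


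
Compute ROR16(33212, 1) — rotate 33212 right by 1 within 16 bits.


Rotate 0b1000000110111100 right by 1 (16-bit) = 0b100000011011110 = 16606

16606


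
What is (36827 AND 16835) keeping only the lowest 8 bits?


Step 1: 36827 & 16835 = 451
Step 2: 451 & 255 = 195

195


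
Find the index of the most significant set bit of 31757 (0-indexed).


0b111110000001101. Highest set bit at position 14

14


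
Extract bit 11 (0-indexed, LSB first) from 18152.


0b100011011101000, position 11 = 0

0


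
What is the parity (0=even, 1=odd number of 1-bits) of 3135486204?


0b10111010111000111011100011111100 has 20 ones => parity 0

0


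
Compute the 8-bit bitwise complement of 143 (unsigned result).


~0b10001111 = 0b1110000 = 112 (8-bit unsigned)

112


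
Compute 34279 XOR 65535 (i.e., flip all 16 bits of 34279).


34279 ^ 65535 = 31256

31256


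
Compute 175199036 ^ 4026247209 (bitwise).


0b1010011100010101001100111100 ^ 0b11101111111110111010100000101001 = 0b11100101100010101111101100010101 = 3851090709

3851090709


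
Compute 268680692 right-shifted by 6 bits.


0b10000000000111011110111110100 >> 6 = 0b10000000000111011110111 = 4198135

4198135


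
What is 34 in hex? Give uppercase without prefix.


34 = 22 hex

22


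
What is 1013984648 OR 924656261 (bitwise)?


0b111100011100000010110110001000 | 0b110111000111010010001010000101 = 0b111111011111010010111110001101 = 1065168781

1065168781


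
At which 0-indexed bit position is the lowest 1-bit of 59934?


0b1110101000011110. Lowest set bit at position 1

1


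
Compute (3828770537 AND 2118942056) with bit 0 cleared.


Step 1: 3828770537 & 2118942056 = 1678009448
Step 2: 1678009448 & ~(1 << 0) = 1678009448

1678009448


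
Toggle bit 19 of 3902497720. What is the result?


3902497720 ^ (1 << 19) = 3902497720 ^ 524288 = 3901973432

3901973432


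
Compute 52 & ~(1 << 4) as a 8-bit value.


52 & ~(1 << 4) = 36

36


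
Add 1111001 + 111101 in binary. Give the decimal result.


1111001 + 111101 = 10110110 = 182

182


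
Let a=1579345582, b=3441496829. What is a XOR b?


1579345582 ^ 3441496829 = 2466509907

2466509907


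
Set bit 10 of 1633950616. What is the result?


1633950616 | (1 << 10) = 1633950616 | 1024 = 1633951640

1633951640


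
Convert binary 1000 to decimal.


1000 in decimal = 8

8


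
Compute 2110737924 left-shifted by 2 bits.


0b1111101110011110100111000000100 << 2 = 0b111110111001111010011100000010000 = 8442951696

8442951696


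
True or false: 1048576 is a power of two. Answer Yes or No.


0b100000000000000000000. Only one bit set => Yes

Yes


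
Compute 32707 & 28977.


0b111111111000011 & 0b111000100110001 = 0b111000100000001 = 28929

28929


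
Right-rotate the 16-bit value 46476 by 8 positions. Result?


Rotate 0b1011010110001100 right by 8 (16-bit) = 0b1000110010110101 = 36021

36021


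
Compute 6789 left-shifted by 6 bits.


0b1101010000101 << 6 = 0b1101010000101000000 = 434496

434496


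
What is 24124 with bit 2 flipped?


24124 ^ (1 << 2) = 24124 ^ 4 = 24120

24120


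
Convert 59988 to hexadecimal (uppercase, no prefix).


59988 = EA54 hex

EA54


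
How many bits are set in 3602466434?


0b11010110101110010100011010000010 has 15 set bits

15


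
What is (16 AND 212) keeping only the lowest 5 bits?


Step 1: 16 & 212 = 16
Step 2: 16 & 31 = 16

16


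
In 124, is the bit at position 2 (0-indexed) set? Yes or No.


0b1111100, bit 2 = 1. Yes

Yes


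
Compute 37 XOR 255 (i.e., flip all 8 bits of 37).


37 ^ 255 = 218

218


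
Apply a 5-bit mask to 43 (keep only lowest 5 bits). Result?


43 & 31 = 11

11


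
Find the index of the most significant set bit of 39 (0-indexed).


0b100111. Highest set bit at position 5

5


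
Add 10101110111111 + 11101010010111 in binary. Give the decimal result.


10101110111111 + 11101010010111 = 110011001010110 = 26198

26198


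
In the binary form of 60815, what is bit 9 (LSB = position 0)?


0b1110110110001111, position 9 = 0

0


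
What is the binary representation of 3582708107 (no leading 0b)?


3582708107 = 11010101100010111100100110001011 in binary

11010101100010111100100110001011


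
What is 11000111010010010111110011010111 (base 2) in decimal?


11000111010010010111110011010111 in decimal = 3343482071

3343482071


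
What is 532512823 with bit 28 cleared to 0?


532512823 & ~(1 << 28) = 264077367

264077367


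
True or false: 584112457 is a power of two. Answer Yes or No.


0b100010110100001101100101001001. Multiple bits set => No

No


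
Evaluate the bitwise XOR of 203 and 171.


0b11001011 ^ 0b10101011 = 0b1100000 = 96

96


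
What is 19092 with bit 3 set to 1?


19092 | (1 << 3) = 19092 | 8 = 19100

19100


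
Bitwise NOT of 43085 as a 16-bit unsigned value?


~0b1010100001001101 = 0b101011110110010 = 22450 (16-bit unsigned)

22450


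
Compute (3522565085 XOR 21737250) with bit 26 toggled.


Step 1: 3522565085 ^ 21737250 = 3502095615
Step 2: 3502095615 ^ (1 << 26) = 3502095615 ^ 67108864 = 3569204479

3569204479


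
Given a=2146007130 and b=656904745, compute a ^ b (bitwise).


2146007130 ^ 656904745 = 1489955443

1489955443


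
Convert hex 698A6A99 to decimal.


698A6A99 hex = 1770678937 decimal

1770678937


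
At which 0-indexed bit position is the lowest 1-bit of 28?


0b11100. Lowest set bit at position 2

2


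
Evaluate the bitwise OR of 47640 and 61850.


0b1011101000011000 | 0b1111000110011010 = 0b1111101110011010 = 64410

64410


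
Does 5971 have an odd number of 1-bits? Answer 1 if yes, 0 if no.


0b1011101010011 has 8 ones => parity 0

0


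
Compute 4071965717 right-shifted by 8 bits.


0b11110010101101010100010000010101 >> 8 = 0b111100101011010101000100 = 15906116

15906116


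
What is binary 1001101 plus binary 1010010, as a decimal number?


1001101 + 1010010 = 10011111 = 159

159


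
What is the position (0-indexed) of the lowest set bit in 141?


0b10001101. Lowest set bit at position 0

0


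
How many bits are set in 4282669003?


0b11111111010001000101011111001011 has 20 set bits

20


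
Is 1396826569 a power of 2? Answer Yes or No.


0b1010011010000011110000111001001. Multiple bits set => No

No


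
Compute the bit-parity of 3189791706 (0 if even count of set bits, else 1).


0b10111110001000000101101111011010 has 17 ones => parity 1

1


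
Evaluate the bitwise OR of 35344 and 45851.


0b1000101000010000 | 0b1011001100011011 = 0b1011101100011011 = 47899

47899


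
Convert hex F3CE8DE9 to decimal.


F3CE8DE9 hex = 4090400233 decimal

4090400233


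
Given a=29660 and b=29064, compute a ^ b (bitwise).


29660 ^ 29064 = 596

596


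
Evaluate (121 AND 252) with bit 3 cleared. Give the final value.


Step 1: 121 & 252 = 120
Step 2: 120 & ~(1 << 3) = 112

112


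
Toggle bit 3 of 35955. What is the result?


35955 ^ (1 << 3) = 35955 ^ 8 = 35963

35963


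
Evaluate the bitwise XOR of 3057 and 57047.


0b101111110001 ^ 0b1101111011010111 = 0b1101010100100110 = 54566

54566


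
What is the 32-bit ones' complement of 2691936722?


2691936722 ^ 4294967295 = 1603030573

1603030573


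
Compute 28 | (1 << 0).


28 | (1 << 0) = 28 | 1 = 29

29


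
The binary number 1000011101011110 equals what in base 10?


1000011101011110 in decimal = 34654

34654


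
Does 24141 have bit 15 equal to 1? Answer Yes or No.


0b101111001001101, bit 15 = 0. No

No


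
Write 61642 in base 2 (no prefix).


61642 = 1111000011001010 in binary

1111000011001010


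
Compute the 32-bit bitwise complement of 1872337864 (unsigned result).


~0b1101111100110011001101111001000 = 0b10010000011001100110010000110111 = 2422629431 (32-bit unsigned)

2422629431


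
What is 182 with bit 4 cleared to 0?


182 & ~(1 << 4) = 166

166


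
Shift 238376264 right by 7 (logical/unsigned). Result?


0b1110001101010101010101001000 >> 7 = 0b111000110101010101010 = 1862314

1862314


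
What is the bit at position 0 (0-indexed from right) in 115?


0b1110011, position 0 = 1

1


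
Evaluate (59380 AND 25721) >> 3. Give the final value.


Step 1: 59380 & 25721 = 25712
Step 2: 25712 >> 3 = 3214

3214


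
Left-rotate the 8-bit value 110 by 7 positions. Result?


Rotate 0b1101110 left by 7 (8-bit) = 0b110111 = 55

55


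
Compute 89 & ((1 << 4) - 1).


89 & 15 = 9

9


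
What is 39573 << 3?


0b1001101010010101 << 3 = 0b1001101010010101000 = 316584

316584


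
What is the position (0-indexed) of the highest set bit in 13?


0b1101. Highest set bit at position 3

3


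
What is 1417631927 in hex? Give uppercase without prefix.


1417631927 = 547F58B7 hex

547F58B7


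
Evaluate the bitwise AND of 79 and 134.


0b1001111 & 0b10000110 = 0b110 = 6

6


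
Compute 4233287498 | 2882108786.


0b11111100010100101101011101001010 | 0b10101011110010010111110101110010 = 0b11111111110110111111111101111010 = 4292607866

4292607866


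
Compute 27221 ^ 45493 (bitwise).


0b110101001010101 ^ 0b1011000110110101 = 0b1101101111100000 = 56288

56288


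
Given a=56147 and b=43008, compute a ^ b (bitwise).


56147 ^ 43008 = 29523

29523


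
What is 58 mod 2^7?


58 & 127 = 58

58


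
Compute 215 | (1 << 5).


215 | (1 << 5) = 215 | 32 = 247

247


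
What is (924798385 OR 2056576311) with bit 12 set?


Step 1: 924798385 | 2056576311 = 2141183415
Step 2: 2141183415 | (1 << 12) = 2141183415 | 4096 = 2141183415

2141183415


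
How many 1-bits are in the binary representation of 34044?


0b1000010011111100 has 8 set bits

8


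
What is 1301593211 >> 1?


0b1001101100101001011110001111011 >> 1 = 0b100110110010100101111000111101 = 650796605

650796605


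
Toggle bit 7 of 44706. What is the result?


44706 ^ (1 << 7) = 44706 ^ 128 = 44578

44578


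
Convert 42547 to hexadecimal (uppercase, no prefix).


42547 = A633 hex

A633


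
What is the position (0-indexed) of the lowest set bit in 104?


0b1101000. Lowest set bit at position 3

3


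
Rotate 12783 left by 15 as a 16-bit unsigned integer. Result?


Rotate 0b11000111101111 left by 15 (16-bit) = 0b1001100011110111 = 39159

39159


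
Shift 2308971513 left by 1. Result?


0b10001001101000000001101111111001 << 1 = 0b100010011010000000011011111110010 = 4617943026

4617943026


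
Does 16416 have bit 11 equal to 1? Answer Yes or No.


0b100000000100000, bit 11 = 0. No

No


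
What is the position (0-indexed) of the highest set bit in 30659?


0b111011111000011. Highest set bit at position 14

14


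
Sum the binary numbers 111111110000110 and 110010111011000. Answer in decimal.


111111110000110 + 110010111011000 = 1110010101011110 = 58718

58718


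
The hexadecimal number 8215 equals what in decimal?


8215 hex = 33301 decimal

33301


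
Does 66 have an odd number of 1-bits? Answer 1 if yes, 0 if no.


0b1000010 has 2 ones => parity 0

0


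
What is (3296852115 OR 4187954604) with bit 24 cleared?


Step 1: 3296852115 | 4187954604 = 4255120831
Step 2: 4255120831 & ~(1 << 24) = 4238343615

4238343615


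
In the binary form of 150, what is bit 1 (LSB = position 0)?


0b10010110, position 1 = 1

1


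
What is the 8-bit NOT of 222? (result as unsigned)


~0b11011110 = 0b100001 = 33 (8-bit unsigned)

33


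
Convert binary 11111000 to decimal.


11111000 in decimal = 248

248


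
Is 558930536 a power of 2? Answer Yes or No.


0b100001010100001001101001101000. Multiple bits set => No

No


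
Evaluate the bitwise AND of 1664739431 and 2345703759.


0b1100011001110011110100001100111 & 0b10001011110100001001100101001111 = 0b11000100001000100001000111 = 51415111

51415111


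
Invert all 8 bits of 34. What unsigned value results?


34 ^ 255 = 221

221


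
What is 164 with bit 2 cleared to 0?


164 & ~(1 << 2) = 160

160


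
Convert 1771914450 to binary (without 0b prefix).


1771914450 = 1101001100111010100010011010010 in binary

1101001100111010100010011010010


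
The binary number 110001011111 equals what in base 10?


110001011111 in decimal = 3167

3167


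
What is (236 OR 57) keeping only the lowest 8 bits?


Step 1: 236 | 57 = 253
Step 2: 253 & 255 = 253

253


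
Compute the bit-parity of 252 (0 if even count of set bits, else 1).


0b11111100 has 6 ones => parity 0

0


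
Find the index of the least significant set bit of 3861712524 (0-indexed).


0b11100110001011010000111010001100. Lowest set bit at position 2

2


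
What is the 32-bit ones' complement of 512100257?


512100257 ^ 4294967295 = 3782867038

3782867038


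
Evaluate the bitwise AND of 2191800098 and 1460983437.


0b10000010101001000011011100100010 & 0b1010111000101001101011010001101 = 0b10000001000001011000000000 = 33822208

33822208
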